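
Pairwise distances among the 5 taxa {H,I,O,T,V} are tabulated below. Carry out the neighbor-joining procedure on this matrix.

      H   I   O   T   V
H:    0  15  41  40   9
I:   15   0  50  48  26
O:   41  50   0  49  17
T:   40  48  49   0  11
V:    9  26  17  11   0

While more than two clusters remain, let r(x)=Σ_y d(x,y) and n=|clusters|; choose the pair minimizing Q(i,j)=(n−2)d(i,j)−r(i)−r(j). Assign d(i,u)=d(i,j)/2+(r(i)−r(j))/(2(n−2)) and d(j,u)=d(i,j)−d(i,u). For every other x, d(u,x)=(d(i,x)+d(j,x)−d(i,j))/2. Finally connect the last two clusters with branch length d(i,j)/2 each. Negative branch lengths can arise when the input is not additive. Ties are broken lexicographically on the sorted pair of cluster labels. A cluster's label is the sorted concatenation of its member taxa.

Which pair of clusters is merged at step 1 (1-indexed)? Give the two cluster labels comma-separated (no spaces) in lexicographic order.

H,I

step 1: merge (H,I) at d=15, Q=-199; branch lengths H→11/6, I→79/6; new cluster HI
  updated: d(HI,O)=38, d(HI,T)=73/2, d(HI,V)=10
step 2: merge (HI,O) at d=38, Q=-225/2; branch lengths HI→113/8, O→191/8; new cluster HIO
  updated: d(HIO,T)=95/4, d(HIO,V)=-11/2
step 3: merge (HIO,T) at d=95/4, Q=-117/4; branch lengths HIO→29/8, T→161/8; new cluster HIOT
  updated: d(HIOT,V)=-73/8
step 4: merge (HIOT,V) at d=-73/8; branch lengths HIOT→-73/16, V→-73/16; new cluster HIOTV
final tree: ((((H:11/6,I:79/6):113/8,O:191/8):29/8,T:161/8):-73/16,V:-73/16)
total length: 541/8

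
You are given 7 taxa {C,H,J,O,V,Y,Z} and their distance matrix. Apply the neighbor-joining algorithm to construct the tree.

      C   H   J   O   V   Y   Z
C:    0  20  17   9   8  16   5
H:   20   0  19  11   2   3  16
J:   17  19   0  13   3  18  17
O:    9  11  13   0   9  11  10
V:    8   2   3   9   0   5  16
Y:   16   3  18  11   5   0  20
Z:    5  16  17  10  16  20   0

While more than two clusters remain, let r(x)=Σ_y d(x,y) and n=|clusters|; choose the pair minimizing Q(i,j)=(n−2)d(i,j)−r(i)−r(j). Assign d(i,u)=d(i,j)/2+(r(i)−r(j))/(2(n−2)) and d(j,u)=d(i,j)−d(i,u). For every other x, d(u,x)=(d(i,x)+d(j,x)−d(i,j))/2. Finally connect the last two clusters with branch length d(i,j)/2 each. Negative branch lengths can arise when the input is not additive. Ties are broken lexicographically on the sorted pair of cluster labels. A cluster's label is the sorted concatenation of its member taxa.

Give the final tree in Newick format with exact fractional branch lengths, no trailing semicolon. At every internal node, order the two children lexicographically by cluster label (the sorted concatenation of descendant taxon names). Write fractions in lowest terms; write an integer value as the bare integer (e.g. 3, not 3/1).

step 1: merge (C,Z) at d=5, Q=-134; branch lengths C→8/5, Z→17/5; new cluster CZ
  updated: d(CZ,H)=31/2, d(CZ,J)=29/2, d(CZ,O)=7, d(CZ,V)=19/2, d(CZ,Y)=31/2
step 2: merge (H,Y) at d=3, Q=-91; branch lengths H→5/4, Y→7/4; new cluster HY
  updated: d(CZ,HY)=14, d(HY,J)=17, d(HY,O)=19/2, d(HY,V)=2
step 3: merge (CZ,O) at d=7, Q=-125/2; branch lengths CZ→55/12, O→29/12; new cluster COZ
  updated: d(COZ,HY)=33/4, d(COZ,J)=41/4, d(COZ,V)=23/4
step 4: merge (COZ,HY) at d=33/4, Q=-35; branch lengths COZ→27/8, HY→39/8; new cluster CHOYZ
  updated: d(CHOYZ,J)=19/2, d(CHOYZ,V)=-1/4
step 5: merge (CHOYZ,J) at d=19/2, Q=-49/4; branch lengths CHOYZ→25/8, J→51/8; new cluster CHJOYZ
  updated: d(CHJOYZ,V)=-27/8
step 6: merge (CHJOYZ,V) at d=-27/8; branch lengths CHJOYZ→-27/16, V→-27/16; new cluster CHJOVYZ
final tree: (((((C:8/5,Z:17/5):55/12,O:29/12):27/8,(H:5/4,Y:7/4):39/8):25/8,J:51/8):-27/16,V:-27/16)
total length: 235/8

(((((C:8/5,Z:17/5):55/12,O:29/12):27/8,(H:5/4,Y:7/4):39/8):25/8,J:51/8):-27/16,V:-27/16)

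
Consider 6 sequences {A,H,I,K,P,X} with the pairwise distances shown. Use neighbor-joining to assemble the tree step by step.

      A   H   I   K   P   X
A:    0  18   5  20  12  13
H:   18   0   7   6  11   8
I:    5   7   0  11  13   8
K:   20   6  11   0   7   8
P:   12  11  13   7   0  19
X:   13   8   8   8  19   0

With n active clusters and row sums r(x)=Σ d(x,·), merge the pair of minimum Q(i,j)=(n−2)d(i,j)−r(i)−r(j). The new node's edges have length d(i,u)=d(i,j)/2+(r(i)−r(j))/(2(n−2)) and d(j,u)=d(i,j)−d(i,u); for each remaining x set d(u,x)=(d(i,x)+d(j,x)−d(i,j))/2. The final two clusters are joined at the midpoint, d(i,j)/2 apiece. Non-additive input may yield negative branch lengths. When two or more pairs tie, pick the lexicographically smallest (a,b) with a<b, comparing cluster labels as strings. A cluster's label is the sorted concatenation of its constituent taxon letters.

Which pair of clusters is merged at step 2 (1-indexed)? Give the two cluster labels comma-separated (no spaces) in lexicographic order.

step 1: merge (A,I) at d=5, Q=-92; branch lengths A→11/2, I→-1/2; new cluster AI
  updated: d(AI,H)=10, d(AI,K)=13, d(AI,P)=10, d(AI,X)=8
step 2: merge (AI,X) at d=8, Q=-60; branch lengths AI→11/3, X→13/3; new cluster AIX
  updated: d(AIX,H)=5, d(AIX,K)=13/2, d(AIX,P)=21/2
step 3: merge (AIX,H) at d=5, Q=-34; branch lengths AIX→5/2, H→5/2; new cluster AHIX
  updated: d(AHIX,K)=15/4, d(AHIX,P)=33/4
step 4: merge (AHIX,K) at d=15/4, Q=-19; branch lengths AHIX→5/2, K→5/4; new cluster AHIKX
  updated: d(AHIKX,P)=23/4
step 5: merge (AHIKX,P) at d=23/4; branch lengths AHIKX→23/8, P→23/8; new cluster AHIKPX
final tree: (((((A:11/2,I:-1/2):11/3,X:13/3):5/2,H:5/2):5/2,K:5/4):23/8,P:23/8)
total length: 55/2

AI,X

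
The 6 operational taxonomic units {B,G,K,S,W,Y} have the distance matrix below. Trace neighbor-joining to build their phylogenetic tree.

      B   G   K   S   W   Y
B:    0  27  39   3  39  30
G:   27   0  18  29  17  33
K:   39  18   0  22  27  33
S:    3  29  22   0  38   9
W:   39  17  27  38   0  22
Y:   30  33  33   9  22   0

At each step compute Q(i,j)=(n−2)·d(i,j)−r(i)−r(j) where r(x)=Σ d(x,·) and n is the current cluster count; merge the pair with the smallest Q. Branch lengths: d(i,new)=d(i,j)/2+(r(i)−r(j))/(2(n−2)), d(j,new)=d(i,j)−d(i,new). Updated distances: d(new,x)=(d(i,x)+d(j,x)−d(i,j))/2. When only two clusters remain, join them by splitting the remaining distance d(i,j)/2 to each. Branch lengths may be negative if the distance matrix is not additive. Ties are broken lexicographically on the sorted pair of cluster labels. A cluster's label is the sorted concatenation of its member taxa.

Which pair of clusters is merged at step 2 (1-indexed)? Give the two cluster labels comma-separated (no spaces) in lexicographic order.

1. join B+S (d=3, Q=-227) ⇒ BS; edges |B|=49/8, |S|=-25/8
  updated: d(BS,G)=53/2, d(BS,K)=29, d(BS,W)=37, d(BS,Y)=18
2. join BS+Y (d=18, Q=-325/2) ⇒ BSY; edges |BS|=39/4, |Y|=33/4
  updated: d(BSY,G)=83/4, d(BSY,K)=22, d(BSY,W)=41/2
3. join BSY+W (d=41/2, Q=-347/4) ⇒ BSWY; edges |BSY|=159/16, |W|=169/16
  updated: d(BSWY,G)=69/8, d(BSWY,K)=57/4
4. join BSWY+G (d=69/8, Q=-327/8) ⇒ BGSWY; edges |BSWY|=39/16, |G|=99/16
  updated: d(BGSWY,K)=189/16
5. join BGSWY+K (d=189/16) ⇒ BGKSWY; edges |BGSWY|=189/32, |K|=189/32
final tree: (((((B:49/8,S:-25/8):39/4,Y:33/4):159/16,W:169/16):39/16,G:99/16):189/32,K:189/32)
total length: 991/16

BS,Y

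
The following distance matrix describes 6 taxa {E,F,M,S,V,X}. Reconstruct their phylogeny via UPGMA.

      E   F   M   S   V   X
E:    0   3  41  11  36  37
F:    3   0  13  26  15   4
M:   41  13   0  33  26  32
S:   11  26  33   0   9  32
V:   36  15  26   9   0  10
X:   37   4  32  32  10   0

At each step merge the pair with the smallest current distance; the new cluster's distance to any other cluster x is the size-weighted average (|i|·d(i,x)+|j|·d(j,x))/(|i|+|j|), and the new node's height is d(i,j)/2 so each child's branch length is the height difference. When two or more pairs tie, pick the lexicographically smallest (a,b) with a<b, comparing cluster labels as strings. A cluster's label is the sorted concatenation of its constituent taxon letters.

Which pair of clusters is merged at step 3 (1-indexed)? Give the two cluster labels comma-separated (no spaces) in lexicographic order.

step 1: merge (E,F) at d=3; branch lengths E→3/2, F→3/2; new cluster EF
  updated: d(EF,M)=27, d(EF,S)=37/2, d(EF,V)=51/2, d(EF,X)=41/2
step 2: merge (S,V) at d=9; branch lengths S→9/2, V→9/2; new cluster SV
  updated: d(EF,SV)=22, d(M,SV)=59/2, d(SV,X)=21
step 3: merge (EF,X) at d=41/2; branch lengths EF→35/4, X→41/4; new cluster EFX
  updated: d(EFX,M)=86/3, d(EFX,SV)=65/3
step 4: merge (EFX,SV) at d=65/3; branch lengths EFX→7/12, SV→19/3; new cluster EFSVX
  updated: d(EFSVX,M)=29
step 5: merge (EFSVX,M) at d=29; branch lengths EFSVX→11/3, M→29/2; new cluster EFMSVX
final tree: ((((E:3/2,F:3/2):35/4,X:41/4):7/12,(S:9/2,V:9/2):19/3):11/3,M:29/2)
total length: 673/12

EF,X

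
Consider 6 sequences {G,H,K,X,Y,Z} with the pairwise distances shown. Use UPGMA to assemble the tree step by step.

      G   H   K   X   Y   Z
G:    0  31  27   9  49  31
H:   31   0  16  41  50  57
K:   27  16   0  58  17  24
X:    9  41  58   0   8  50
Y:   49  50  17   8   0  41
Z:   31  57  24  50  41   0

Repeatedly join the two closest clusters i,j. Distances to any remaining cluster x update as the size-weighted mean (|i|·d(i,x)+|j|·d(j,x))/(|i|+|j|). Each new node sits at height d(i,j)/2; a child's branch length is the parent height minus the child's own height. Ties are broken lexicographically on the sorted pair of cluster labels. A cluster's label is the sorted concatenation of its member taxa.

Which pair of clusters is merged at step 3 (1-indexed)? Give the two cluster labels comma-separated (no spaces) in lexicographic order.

G,HK

1. join X+Y (d=8) ⇒ XY; edges |X|=4, |Y|=4
  updated: d(G,XY)=29, d(H,XY)=91/2, d(K,XY)=75/2, d(XY,Z)=91/2
2. join H+K (d=16) ⇒ HK; edges |H|=8, |K|=8
  updated: d(G,HK)=29, d(HK,XY)=83/2, d(HK,Z)=81/2
3. join G+HK (d=29) ⇒ GHK; edges |G|=29/2, |HK|=13/2
  updated: d(GHK,XY)=112/3, d(GHK,Z)=112/3
4. join GHK+XY (d=112/3) ⇒ GHKXY; edges |GHK|=25/6, |XY|=44/3
  updated: d(GHKXY,Z)=203/5
5. join GHKXY+Z (d=203/5) ⇒ GHKXYZ; edges |GHKXY|=49/30, |Z|=203/10
final tree: (((G:29/2,(H:8,K:8):13/2):25/6,(X:4,Y:4):44/3):49/30,Z:203/10)
total length: 2573/30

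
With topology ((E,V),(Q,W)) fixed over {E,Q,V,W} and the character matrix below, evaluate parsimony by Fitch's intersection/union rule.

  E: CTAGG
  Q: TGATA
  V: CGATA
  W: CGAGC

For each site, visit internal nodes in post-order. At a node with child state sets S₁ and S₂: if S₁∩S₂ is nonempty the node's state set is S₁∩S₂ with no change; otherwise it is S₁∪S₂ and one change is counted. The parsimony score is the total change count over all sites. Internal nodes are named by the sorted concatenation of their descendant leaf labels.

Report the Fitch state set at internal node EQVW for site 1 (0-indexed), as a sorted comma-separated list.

[col 0] EV: children E:{C}, V:{C} ∩→ {C}; cost 0
[col 0] QW: children Q:{T}, W:{C} ∪→ {C,T}; cost 1
[col 0] EQVW: children EV:{C}, QW:{C,T} ∩→ {C}; cost 0
[col 1] EV: children E:{T}, V:{G} ∪→ {G,T}; cost 1
[col 1] QW: children Q:{G}, W:{G} ∩→ {G}; cost 0
[col 1] EQVW: children EV:{G,T}, QW:{G} ∩→ {G}; cost 0
[col 2] EV: children E:{A}, V:{A} ∩→ {A}; cost 0
[col 2] QW: children Q:{A}, W:{A} ∩→ {A}; cost 0
[col 2] EQVW: children EV:{A}, QW:{A} ∩→ {A}; cost 0
[col 3] EV: children E:{G}, V:{T} ∪→ {G,T}; cost 1
[col 3] QW: children Q:{T}, W:{G} ∪→ {G,T}; cost 1
[col 3] EQVW: children EV:{G,T}, QW:{G,T} ∩→ {G,T}; cost 0
[col 4] EV: children E:{G}, V:{A} ∪→ {A,G}; cost 1
[col 4] QW: children Q:{A}, W:{C} ∪→ {A,C}; cost 1
[col 4] EQVW: children EV:{A,G}, QW:{A,C} ∩→ {A}; cost 0
per-site changes: [1, 1, 0, 2, 2]; total = 6

G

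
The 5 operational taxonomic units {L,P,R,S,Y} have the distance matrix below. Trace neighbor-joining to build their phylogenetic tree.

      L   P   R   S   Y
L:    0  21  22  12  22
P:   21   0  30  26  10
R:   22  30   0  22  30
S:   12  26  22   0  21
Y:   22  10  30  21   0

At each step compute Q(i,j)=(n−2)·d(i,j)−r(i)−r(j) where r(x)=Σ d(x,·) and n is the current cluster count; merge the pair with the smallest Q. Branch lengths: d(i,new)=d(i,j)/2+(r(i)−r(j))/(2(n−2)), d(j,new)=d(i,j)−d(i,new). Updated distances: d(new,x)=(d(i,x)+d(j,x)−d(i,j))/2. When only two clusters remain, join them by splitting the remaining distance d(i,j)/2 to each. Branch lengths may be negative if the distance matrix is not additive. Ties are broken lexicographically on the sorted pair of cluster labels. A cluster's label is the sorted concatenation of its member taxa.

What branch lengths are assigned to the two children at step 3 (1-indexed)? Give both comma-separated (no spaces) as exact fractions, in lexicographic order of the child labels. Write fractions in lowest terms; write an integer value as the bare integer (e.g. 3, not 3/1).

5/4,41/4

iteration 1: select P,Y (d=10, Q=-140); attach at lengths (17/3, 13/3); label the merged cluster PY
  updated: d(L,PY)=33/2, d(PY,R)=25, d(PY,S)=37/2
iteration 2: select L,S (d=12, Q=-79); attach at lengths (11/2, 13/2); label the merged cluster LS
  updated: d(LS,PY)=23/2, d(LS,R)=16
iteration 3: select LS,PY (d=23/2, Q=-105/2); attach at lengths (5/4, 41/4); label the merged cluster LPSY
  updated: d(LPSY,R)=59/4
iteration 4: select LPSY,R (d=59/4); attach at lengths (59/8, 59/8); label the merged cluster LPRSY
final tree: (((L:11/2,S:13/2):5/4,(P:17/3,Y:13/3):41/4):59/8,R:59/8)
total length: 193/4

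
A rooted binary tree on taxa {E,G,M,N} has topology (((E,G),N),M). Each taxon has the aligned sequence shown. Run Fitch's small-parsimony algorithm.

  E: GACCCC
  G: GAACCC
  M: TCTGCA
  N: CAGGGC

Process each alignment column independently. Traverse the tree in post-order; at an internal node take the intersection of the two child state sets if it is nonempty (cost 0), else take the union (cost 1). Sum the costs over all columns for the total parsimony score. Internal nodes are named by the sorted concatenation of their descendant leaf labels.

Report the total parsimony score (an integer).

9

EG@0: {G} ∩ {G} = {G} (intersection, +0)
EGN@0: {G} ∪ {C} = {C,G} (union, +1)
EGMN@0: {C,G} ∪ {T} = {C,G,T} (union, +1)
EG@1: {A} ∩ {A} = {A} (intersection, +0)
EGN@1: {A} ∩ {A} = {A} (intersection, +0)
EGMN@1: {A} ∪ {C} = {A,C} (union, +1)
EG@2: {C} ∪ {A} = {A,C} (union, +1)
EGN@2: {A,C} ∪ {G} = {A,C,G} (union, +1)
EGMN@2: {A,C,G} ∪ {T} = {A,C,G,T} (union, +1)
EG@3: {C} ∩ {C} = {C} (intersection, +0)
EGN@3: {C} ∪ {G} = {C,G} (union, +1)
EGMN@3: {C,G} ∩ {G} = {G} (intersection, +0)
EG@4: {C} ∩ {C} = {C} (intersection, +0)
EGN@4: {C} ∪ {G} = {C,G} (union, +1)
EGMN@4: {C,G} ∩ {C} = {C} (intersection, +0)
EG@5: {C} ∩ {C} = {C} (intersection, +0)
EGN@5: {C} ∩ {C} = {C} (intersection, +0)
EGMN@5: {C} ∪ {A} = {A,C} (union, +1)
per-site changes: [2, 1, 3, 1, 1, 1]; total = 9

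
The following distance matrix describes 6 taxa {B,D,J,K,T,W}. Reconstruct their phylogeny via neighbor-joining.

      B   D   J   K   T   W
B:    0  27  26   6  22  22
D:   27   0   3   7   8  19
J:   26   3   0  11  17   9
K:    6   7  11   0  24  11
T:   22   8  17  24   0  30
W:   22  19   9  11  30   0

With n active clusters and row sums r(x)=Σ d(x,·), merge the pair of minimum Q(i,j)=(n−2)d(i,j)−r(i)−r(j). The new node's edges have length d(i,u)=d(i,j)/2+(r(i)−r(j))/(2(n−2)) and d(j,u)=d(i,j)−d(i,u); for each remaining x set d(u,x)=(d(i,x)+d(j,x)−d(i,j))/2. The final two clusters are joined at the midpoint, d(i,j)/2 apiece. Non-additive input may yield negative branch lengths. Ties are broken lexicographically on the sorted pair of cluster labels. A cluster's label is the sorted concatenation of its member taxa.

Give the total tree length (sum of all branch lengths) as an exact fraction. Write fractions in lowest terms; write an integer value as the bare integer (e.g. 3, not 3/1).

153/4

step 1: merge (B,K) at d=6, Q=-138; branch lengths B→17/2, K→-5/2; new cluster BK
  updated: d(BK,D)=14, d(BK,J)=31/2, d(BK,T)=20, d(BK,W)=27/2
step 2: merge (D,T) at d=8, Q=-95; branch lengths D→-7/6, T→55/6; new cluster DT
  updated: d(BK,DT)=13, d(DT,J)=6, d(DT,W)=41/2
step 3: merge (BK,W) at d=27/2, Q=-58; branch lengths BK→13/2, W→7; new cluster BKW
  updated: d(BKW,DT)=10, d(BKW,J)=11/2
step 4: merge (BKW,DT) at d=10, Q=-43/2; branch lengths BKW→19/4, DT→21/4; new cluster BDKTW
  updated: d(BDKTW,J)=3/4
step 5: merge (BDKTW,J) at d=3/4; branch lengths BDKTW→3/8, J→3/8; new cluster BDJKTW
final tree: ((((B:17/2,K:-5/2):13/2,W:7):19/4,(D:-7/6,T:55/6):21/4):3/8,J:3/8)
total length: 153/4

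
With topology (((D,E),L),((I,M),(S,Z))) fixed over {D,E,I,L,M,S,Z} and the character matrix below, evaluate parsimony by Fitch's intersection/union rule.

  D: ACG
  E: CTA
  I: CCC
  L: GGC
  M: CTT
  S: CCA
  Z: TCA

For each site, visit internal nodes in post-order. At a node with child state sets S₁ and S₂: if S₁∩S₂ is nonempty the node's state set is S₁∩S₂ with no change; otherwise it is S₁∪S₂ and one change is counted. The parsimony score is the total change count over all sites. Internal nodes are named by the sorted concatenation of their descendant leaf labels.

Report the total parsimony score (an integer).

site 0, node DE: D={A} ∪ E={C} → {A,C} (+1)
site 0, node DEL: DE={A,C} ∪ L={G} → {A,C,G} (+1)
site 0, node IM: I={C} ∩ M={C} → {C} (+0)
site 0, node SZ: S={C} ∪ Z={T} → {C,T} (+1)
site 0, node IMSZ: IM={C} ∩ SZ={C,T} → {C} (+0)
site 0, node DEILMSZ: DEL={A,C,G} ∩ IMSZ={C} → {C} (+0)
site 1, node DE: D={C} ∪ E={T} → {C,T} (+1)
site 1, node DEL: DE={C,T} ∪ L={G} → {C,G,T} (+1)
site 1, node IM: I={C} ∪ M={T} → {C,T} (+1)
site 1, node SZ: S={C} ∩ Z={C} → {C} (+0)
site 1, node IMSZ: IM={C,T} ∩ SZ={C} → {C} (+0)
site 1, node DEILMSZ: DEL={C,G,T} ∩ IMSZ={C} → {C} (+0)
site 2, node DE: D={G} ∪ E={A} → {A,G} (+1)
site 2, node DEL: DE={A,G} ∪ L={C} → {A,C,G} (+1)
site 2, node IM: I={C} ∪ M={T} → {C,T} (+1)
site 2, node SZ: S={A} ∩ Z={A} → {A} (+0)
site 2, node IMSZ: IM={C,T} ∪ SZ={A} → {A,C,T} (+1)
site 2, node DEILMSZ: DEL={A,C,G} ∩ IMSZ={A,C,T} → {A,C} (+0)
per-site changes: [3, 3, 4]; total = 10

10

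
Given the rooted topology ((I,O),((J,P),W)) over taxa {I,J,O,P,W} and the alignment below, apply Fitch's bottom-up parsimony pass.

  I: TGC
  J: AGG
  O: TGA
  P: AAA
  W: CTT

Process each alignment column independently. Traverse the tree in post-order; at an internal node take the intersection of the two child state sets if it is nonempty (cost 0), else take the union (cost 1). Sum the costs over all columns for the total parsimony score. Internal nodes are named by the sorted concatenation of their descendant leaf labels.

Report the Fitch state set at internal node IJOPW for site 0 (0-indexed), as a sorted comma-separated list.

IO@0: {T} ∩ {T} = {T} (intersection, +0)
JP@0: {A} ∩ {A} = {A} (intersection, +0)
JPW@0: {A} ∪ {C} = {A,C} (union, +1)
IJOPW@0: {T} ∪ {A,C} = {A,C,T} (union, +1)
IO@1: {G} ∩ {G} = {G} (intersection, +0)
JP@1: {G} ∪ {A} = {A,G} (union, +1)
JPW@1: {A,G} ∪ {T} = {A,G,T} (union, +1)
IJOPW@1: {G} ∩ {A,G,T} = {G} (intersection, +0)
IO@2: {C} ∪ {A} = {A,C} (union, +1)
JP@2: {G} ∪ {A} = {A,G} (union, +1)
JPW@2: {A,G} ∪ {T} = {A,G,T} (union, +1)
IJOPW@2: {A,C} ∩ {A,G,T} = {A} (intersection, +0)
per-site changes: [2, 2, 3]; total = 7

A,C,T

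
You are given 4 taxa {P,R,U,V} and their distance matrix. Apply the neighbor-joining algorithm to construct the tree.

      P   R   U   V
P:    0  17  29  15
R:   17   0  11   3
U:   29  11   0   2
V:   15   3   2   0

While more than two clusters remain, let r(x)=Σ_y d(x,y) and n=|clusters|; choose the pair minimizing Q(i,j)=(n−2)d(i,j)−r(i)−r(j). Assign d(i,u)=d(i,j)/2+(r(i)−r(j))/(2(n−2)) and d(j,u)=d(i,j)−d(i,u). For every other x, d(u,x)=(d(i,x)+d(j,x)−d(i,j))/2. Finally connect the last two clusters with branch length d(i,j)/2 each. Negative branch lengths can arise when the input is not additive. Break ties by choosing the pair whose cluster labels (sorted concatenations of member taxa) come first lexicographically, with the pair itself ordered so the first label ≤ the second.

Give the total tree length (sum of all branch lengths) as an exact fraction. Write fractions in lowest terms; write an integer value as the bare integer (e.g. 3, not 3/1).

iteration 1: select P,R (d=17, Q=-58); attach at lengths (16, 1); label the merged cluster PR
  updated: d(PR,U)=23/2, d(PR,V)=1/2
iteration 2: select PR,U (d=23/2, Q=-14); attach at lengths (5, 13/2); label the merged cluster PRU
  updated: d(PRU,V)=-9/2
iteration 3: select PRU,V (d=-9/2); attach at lengths (-9/4, -9/4); label the merged cluster PRUV
final tree: (((P:16,R:1):5,U:13/2):-9/4,V:-9/4)
total length: 24

24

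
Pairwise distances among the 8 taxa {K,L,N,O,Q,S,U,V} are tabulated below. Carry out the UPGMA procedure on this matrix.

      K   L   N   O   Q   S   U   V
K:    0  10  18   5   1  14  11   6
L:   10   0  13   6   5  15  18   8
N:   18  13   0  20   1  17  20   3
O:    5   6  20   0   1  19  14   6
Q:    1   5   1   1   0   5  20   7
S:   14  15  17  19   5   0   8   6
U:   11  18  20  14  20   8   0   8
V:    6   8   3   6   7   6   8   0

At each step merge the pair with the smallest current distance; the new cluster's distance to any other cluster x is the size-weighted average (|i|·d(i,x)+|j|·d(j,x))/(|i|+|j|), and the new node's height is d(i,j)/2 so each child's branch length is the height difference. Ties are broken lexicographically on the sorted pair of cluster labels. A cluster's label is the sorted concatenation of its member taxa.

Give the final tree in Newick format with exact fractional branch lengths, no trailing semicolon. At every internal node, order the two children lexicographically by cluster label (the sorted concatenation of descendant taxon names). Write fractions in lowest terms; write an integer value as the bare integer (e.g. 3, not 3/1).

step 1: merge (K,Q) at d=1; branch lengths K→1/2, Q→1/2; new cluster KQ
  updated: d(KQ,L)=15/2, d(KQ,N)=19/2, d(KQ,O)=3, d(KQ,S)=19/2, d(KQ,U)=31/2, d(KQ,V)=13/2
step 2: merge (KQ,O) at d=3; branch lengths KQ→1, O→3/2; new cluster KOQ
  updated: d(KOQ,L)=7, d(KOQ,N)=13, d(KOQ,S)=38/3, d(KOQ,U)=15, d(KOQ,V)=19/3
step 3: merge (N,V) at d=3; branch lengths N→3/2, V→3/2; new cluster NV
  updated: d(KOQ,NV)=29/3, d(L,NV)=21/2, d(NV,S)=23/2, d(NV,U)=14
step 4: merge (KOQ,L) at d=7; branch lengths KOQ→2, L→7/2; new cluster KLOQ
  updated: d(KLOQ,NV)=79/8, d(KLOQ,S)=53/4, d(KLOQ,U)=63/4
step 5: merge (S,U) at d=8; branch lengths S→4, U→4; new cluster SU
  updated: d(KLOQ,SU)=29/2, d(NV,SU)=51/4
step 6: merge (KLOQ,NV) at d=79/8; branch lengths KLOQ→23/16, NV→55/16; new cluster KLNOQV
  updated: d(KLNOQV,SU)=167/12
step 7: merge (KLNOQV,SU) at d=167/12; branch lengths KLNOQV→97/48, SU→71/24; new cluster KLNOQSUV
final tree: (((((K:1/2,Q:1/2):1,O:3/2):2,L:7/2):23/16,(N:3/2,V:3/2):55/16):97/48,(S:4,U:4):71/24)
total length: 1433/48

(((((K:1/2,Q:1/2):1,O:3/2):2,L:7/2):23/16,(N:3/2,V:3/2):55/16):97/48,(S:4,U:4):71/24)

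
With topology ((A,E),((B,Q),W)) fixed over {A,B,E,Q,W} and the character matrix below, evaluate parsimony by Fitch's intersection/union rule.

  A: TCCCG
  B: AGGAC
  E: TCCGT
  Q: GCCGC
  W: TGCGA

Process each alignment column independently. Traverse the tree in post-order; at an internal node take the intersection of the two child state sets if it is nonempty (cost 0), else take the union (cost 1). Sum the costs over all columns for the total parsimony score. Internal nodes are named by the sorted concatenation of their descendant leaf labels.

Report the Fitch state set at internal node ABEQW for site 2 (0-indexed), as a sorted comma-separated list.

C

AE@0: {T} ∩ {T} = {T} (intersection, +0)
BQ@0: {A} ∪ {G} = {A,G} (union, +1)
BQW@0: {A,G} ∪ {T} = {A,G,T} (union, +1)
ABEQW@0: {T} ∩ {A,G,T} = {T} (intersection, +0)
AE@1: {C} ∩ {C} = {C} (intersection, +0)
BQ@1: {G} ∪ {C} = {C,G} (union, +1)
BQW@1: {C,G} ∩ {G} = {G} (intersection, +0)
ABEQW@1: {C} ∪ {G} = {C,G} (union, +1)
AE@2: {C} ∩ {C} = {C} (intersection, +0)
BQ@2: {G} ∪ {C} = {C,G} (union, +1)
BQW@2: {C,G} ∩ {C} = {C} (intersection, +0)
ABEQW@2: {C} ∩ {C} = {C} (intersection, +0)
AE@3: {C} ∪ {G} = {C,G} (union, +1)
BQ@3: {A} ∪ {G} = {A,G} (union, +1)
BQW@3: {A,G} ∩ {G} = {G} (intersection, +0)
ABEQW@3: {C,G} ∩ {G} = {G} (intersection, +0)
AE@4: {G} ∪ {T} = {G,T} (union, +1)
BQ@4: {C} ∩ {C} = {C} (intersection, +0)
BQW@4: {C} ∪ {A} = {A,C} (union, +1)
ABEQW@4: {G,T} ∪ {A,C} = {A,C,G,T} (union, +1)
per-site changes: [2, 2, 1, 2, 3]; total = 10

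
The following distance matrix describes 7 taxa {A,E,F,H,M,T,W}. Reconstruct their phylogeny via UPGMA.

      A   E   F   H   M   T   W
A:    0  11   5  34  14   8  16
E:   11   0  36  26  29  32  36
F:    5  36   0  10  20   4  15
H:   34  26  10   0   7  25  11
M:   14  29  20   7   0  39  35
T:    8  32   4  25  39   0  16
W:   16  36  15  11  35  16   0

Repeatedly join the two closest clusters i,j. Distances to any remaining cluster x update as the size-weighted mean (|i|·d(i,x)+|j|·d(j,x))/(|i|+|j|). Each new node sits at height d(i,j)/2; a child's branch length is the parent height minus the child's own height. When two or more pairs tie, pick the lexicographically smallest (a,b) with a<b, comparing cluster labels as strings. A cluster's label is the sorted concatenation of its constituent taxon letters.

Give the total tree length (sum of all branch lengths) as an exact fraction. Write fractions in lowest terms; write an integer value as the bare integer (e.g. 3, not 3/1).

170/3

1. join F+T (d=4) ⇒ FT; edges |F|=2, |T|=2
  updated: d(A,FT)=13/2, d(E,FT)=34, d(FT,H)=35/2, d(FT,M)=59/2, d(FT,W)=31/2
2. join A+FT (d=13/2) ⇒ AFT; edges |A|=13/4, |FT|=5/4
  updated: d(AFT,E)=79/3, d(AFT,H)=23, d(AFT,M)=73/3, d(AFT,W)=47/3
3. join H+M (d=7) ⇒ HM; edges |H|=7/2, |M|=7/2
  updated: d(AFT,HM)=71/3, d(E,HM)=55/2, d(HM,W)=23
4. join AFT+W (d=47/3) ⇒ AFTW; edges |AFT|=55/12, |W|=47/6
  updated: d(AFTW,E)=115/4, d(AFTW,HM)=47/2
5. join AFTW+HM (d=47/2) ⇒ AFHMTW; edges |AFTW|=47/12, |HM|=33/4
  updated: d(AFHMTW,E)=85/3
6. join AFHMTW+E (d=85/3) ⇒ AEFHMTW; edges |AFHMTW|=29/12, |E|=85/6
final tree: ((((A:13/4,(F:2,T:2):5/4):55/12,W:47/6):47/12,(H:7/2,M:7/2):33/4):29/12,E:85/6)
total length: 170/3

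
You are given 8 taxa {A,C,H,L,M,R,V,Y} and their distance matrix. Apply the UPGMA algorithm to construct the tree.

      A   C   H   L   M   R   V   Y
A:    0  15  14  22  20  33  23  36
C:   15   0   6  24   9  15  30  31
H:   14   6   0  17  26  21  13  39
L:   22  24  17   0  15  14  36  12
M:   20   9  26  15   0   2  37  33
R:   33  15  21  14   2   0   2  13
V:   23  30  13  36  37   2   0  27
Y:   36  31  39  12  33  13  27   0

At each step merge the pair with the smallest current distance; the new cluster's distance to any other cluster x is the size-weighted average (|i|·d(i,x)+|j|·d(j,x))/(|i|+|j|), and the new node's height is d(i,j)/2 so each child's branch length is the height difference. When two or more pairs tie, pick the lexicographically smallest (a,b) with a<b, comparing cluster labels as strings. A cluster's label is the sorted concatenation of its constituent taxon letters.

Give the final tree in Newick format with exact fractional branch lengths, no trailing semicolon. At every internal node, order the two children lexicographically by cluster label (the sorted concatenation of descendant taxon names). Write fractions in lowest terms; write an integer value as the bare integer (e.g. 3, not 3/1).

iteration 1: select M,R (d=2); attach at lengths (1, 1); label the merged cluster MR
  updated: d(A,MR)=53/2, d(C,MR)=12, d(H,MR)=47/2, d(L,MR)=29/2, d(MR,V)=39/2, d(MR,Y)=23
iteration 2: select C,H (d=6); attach at lengths (3, 3); label the merged cluster CH
  updated: d(A,CH)=29/2, d(CH,L)=41/2, d(CH,MR)=71/4, d(CH,V)=43/2, d(CH,Y)=35
iteration 3: select L,Y (d=12); attach at lengths (6, 6); label the merged cluster LY
  updated: d(A,LY)=29, d(CH,LY)=111/4, d(LY,MR)=75/4, d(LY,V)=63/2
iteration 4: select A,CH (d=29/2); attach at lengths (29/4, 17/4); label the merged cluster ACH
  updated: d(ACH,LY)=169/6, d(ACH,MR)=62/3, d(ACH,V)=22
iteration 5: select LY,MR (d=75/4); attach at lengths (27/8, 67/8); label the merged cluster LMRY
  updated: d(ACH,LMRY)=293/12, d(LMRY,V)=51/2
iteration 6: select ACH,V (d=22); attach at lengths (15/4, 11); label the merged cluster ACHV
  updated: d(ACHV,LMRY)=395/16
iteration 7: select ACHV,LMRY (d=395/16); attach at lengths (43/32, 95/32); label the merged cluster ACHLMRVY
final tree: (((A:29/4,(C:3,H:3):17/4):15/4,V:11):43/32,((L:6,Y:6):27/8,(M:1,R:1):67/8):95/32)
total length: 997/16

(((A:29/4,(C:3,H:3):17/4):15/4,V:11):43/32,((L:6,Y:6):27/8,(M:1,R:1):67/8):95/32)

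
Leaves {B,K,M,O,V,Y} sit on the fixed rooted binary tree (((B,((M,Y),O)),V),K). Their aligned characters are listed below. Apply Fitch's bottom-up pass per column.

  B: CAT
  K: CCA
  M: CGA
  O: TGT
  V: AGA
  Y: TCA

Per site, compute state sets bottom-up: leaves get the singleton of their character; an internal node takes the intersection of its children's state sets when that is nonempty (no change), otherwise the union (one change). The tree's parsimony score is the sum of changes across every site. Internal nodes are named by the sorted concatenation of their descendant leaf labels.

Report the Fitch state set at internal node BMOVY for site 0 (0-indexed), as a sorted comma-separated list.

A,C,T

[col 0] MY: children M:{C}, Y:{T} ∪→ {C,T}; cost 1
[col 0] MOY: children MY:{C,T}, O:{T} ∩→ {T}; cost 0
[col 0] BMOY: children B:{C}, MOY:{T} ∪→ {C,T}; cost 1
[col 0] BMOVY: children BMOY:{C,T}, V:{A} ∪→ {A,C,T}; cost 1
[col 0] BKMOVY: children BMOVY:{A,C,T}, K:{C} ∩→ {C}; cost 0
[col 1] MY: children M:{G}, Y:{C} ∪→ {C,G}; cost 1
[col 1] MOY: children MY:{C,G}, O:{G} ∩→ {G}; cost 0
[col 1] BMOY: children B:{A}, MOY:{G} ∪→ {A,G}; cost 1
[col 1] BMOVY: children BMOY:{A,G}, V:{G} ∩→ {G}; cost 0
[col 1] BKMOVY: children BMOVY:{G}, K:{C} ∪→ {C,G}; cost 1
[col 2] MY: children M:{A}, Y:{A} ∩→ {A}; cost 0
[col 2] MOY: children MY:{A}, O:{T} ∪→ {A,T}; cost 1
[col 2] BMOY: children B:{T}, MOY:{A,T} ∩→ {T}; cost 0
[col 2] BMOVY: children BMOY:{T}, V:{A} ∪→ {A,T}; cost 1
[col 2] BKMOVY: children BMOVY:{A,T}, K:{A} ∩→ {A}; cost 0
per-site changes: [3, 3, 2]; total = 8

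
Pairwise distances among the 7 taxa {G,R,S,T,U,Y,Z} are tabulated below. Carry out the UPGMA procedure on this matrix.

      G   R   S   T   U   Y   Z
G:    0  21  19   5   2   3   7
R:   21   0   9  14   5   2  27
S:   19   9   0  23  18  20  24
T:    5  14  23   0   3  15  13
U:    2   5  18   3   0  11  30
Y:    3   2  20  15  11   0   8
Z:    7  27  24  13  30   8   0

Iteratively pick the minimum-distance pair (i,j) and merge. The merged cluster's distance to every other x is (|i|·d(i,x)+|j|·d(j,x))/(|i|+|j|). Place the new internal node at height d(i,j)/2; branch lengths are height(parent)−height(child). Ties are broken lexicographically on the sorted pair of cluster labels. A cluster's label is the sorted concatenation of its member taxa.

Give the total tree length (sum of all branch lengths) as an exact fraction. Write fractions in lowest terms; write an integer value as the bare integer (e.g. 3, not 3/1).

445/12

iteration 1: select G,U (d=2); attach at lengths (1, 1); label the merged cluster GU
  updated: d(GU,R)=13, d(GU,S)=37/2, d(GU,T)=4, d(GU,Y)=7, d(GU,Z)=37/2
iteration 2: select R,Y (d=2); attach at lengths (1, 1); label the merged cluster RY
  updated: d(GU,RY)=10, d(RY,S)=29/2, d(RY,T)=29/2, d(RY,Z)=35/2
iteration 3: select GU,T (d=4); attach at lengths (1, 2); label the merged cluster GTU
  updated: d(GTU,RY)=23/2, d(GTU,S)=20, d(GTU,Z)=50/3
iteration 4: select GTU,RY (d=23/2); attach at lengths (15/4, 19/4); label the merged cluster GRTUY
  updated: d(GRTUY,S)=89/5, d(GRTUY,Z)=17
iteration 5: select GRTUY,Z (d=17); attach at lengths (11/4, 17/2); label the merged cluster GRTUYZ
  updated: d(GRTUYZ,S)=113/6
iteration 6: select GRTUYZ,S (d=113/6); attach at lengths (11/12, 113/12); label the merged cluster GRSTUYZ
final tree: (((((G:1,U:1):1,T:2):15/4,(R:1,Y:1):19/4):11/4,Z:17/2):11/12,S:113/12)
total length: 445/12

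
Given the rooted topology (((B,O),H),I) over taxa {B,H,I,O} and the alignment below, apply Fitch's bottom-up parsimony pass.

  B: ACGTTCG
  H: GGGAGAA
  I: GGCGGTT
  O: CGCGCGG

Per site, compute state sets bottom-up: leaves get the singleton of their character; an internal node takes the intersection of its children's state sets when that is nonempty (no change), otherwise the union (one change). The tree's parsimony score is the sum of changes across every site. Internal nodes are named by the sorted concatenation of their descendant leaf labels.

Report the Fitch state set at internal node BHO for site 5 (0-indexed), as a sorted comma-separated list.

A,C,G

site 0, node BO: B={A} ∪ O={C} → {A,C} (+1)
site 0, node BHO: BO={A,C} ∪ H={G} → {A,C,G} (+1)
site 0, node BHIO: BHO={A,C,G} ∩ I={G} → {G} (+0)
site 1, node BO: B={C} ∪ O={G} → {C,G} (+1)
site 1, node BHO: BO={C,G} ∩ H={G} → {G} (+0)
site 1, node BHIO: BHO={G} ∩ I={G} → {G} (+0)
site 2, node BO: B={G} ∪ O={C} → {C,G} (+1)
site 2, node BHO: BO={C,G} ∩ H={G} → {G} (+0)
site 2, node BHIO: BHO={G} ∪ I={C} → {C,G} (+1)
site 3, node BO: B={T} ∪ O={G} → {G,T} (+1)
site 3, node BHO: BO={G,T} ∪ H={A} → {A,G,T} (+1)
site 3, node BHIO: BHO={A,G,T} ∩ I={G} → {G} (+0)
site 4, node BO: B={T} ∪ O={C} → {C,T} (+1)
site 4, node BHO: BO={C,T} ∪ H={G} → {C,G,T} (+1)
site 4, node BHIO: BHO={C,G,T} ∩ I={G} → {G} (+0)
site 5, node BO: B={C} ∪ O={G} → {C,G} (+1)
site 5, node BHO: BO={C,G} ∪ H={A} → {A,C,G} (+1)
site 5, node BHIO: BHO={A,C,G} ∪ I={T} → {A,C,G,T} (+1)
site 6, node BO: B={G} ∩ O={G} → {G} (+0)
site 6, node BHO: BO={G} ∪ H={A} → {A,G} (+1)
site 6, node BHIO: BHO={A,G} ∪ I={T} → {A,G,T} (+1)
per-site changes: [2, 1, 2, 2, 2, 3, 2]; total = 14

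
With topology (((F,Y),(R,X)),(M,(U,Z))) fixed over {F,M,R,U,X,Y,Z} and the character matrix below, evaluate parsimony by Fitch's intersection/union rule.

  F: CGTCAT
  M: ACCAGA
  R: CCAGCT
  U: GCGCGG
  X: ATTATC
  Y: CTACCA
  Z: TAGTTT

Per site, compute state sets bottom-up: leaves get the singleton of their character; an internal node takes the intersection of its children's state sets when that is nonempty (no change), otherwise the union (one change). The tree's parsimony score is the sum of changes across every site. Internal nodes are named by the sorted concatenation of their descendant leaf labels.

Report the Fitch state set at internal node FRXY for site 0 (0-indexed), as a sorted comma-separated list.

FY@0: {C} ∩ {C} = {C} (intersection, +0)
RX@0: {C} ∪ {A} = {A,C} (union, +1)
FRXY@0: {C} ∩ {A,C} = {C} (intersection, +0)
UZ@0: {G} ∪ {T} = {G,T} (union, +1)
MUZ@0: {A} ∪ {G,T} = {A,G,T} (union, +1)
FMRUXYZ@0: {C} ∪ {A,G,T} = {A,C,G,T} (union, +1)
FY@1: {G} ∪ {T} = {G,T} (union, +1)
RX@1: {C} ∪ {T} = {C,T} (union, +1)
FRXY@1: {G,T} ∩ {C,T} = {T} (intersection, +0)
UZ@1: {C} ∪ {A} = {A,C} (union, +1)
MUZ@1: {C} ∩ {A,C} = {C} (intersection, +0)
FMRUXYZ@1: {T} ∪ {C} = {C,T} (union, +1)
FY@2: {T} ∪ {A} = {A,T} (union, +1)
RX@2: {A} ∪ {T} = {A,T} (union, +1)
FRXY@2: {A,T} ∩ {A,T} = {A,T} (intersection, +0)
UZ@2: {G} ∩ {G} = {G} (intersection, +0)
MUZ@2: {C} ∪ {G} = {C,G} (union, +1)
FMRUXYZ@2: {A,T} ∪ {C,G} = {A,C,G,T} (union, +1)
FY@3: {C} ∩ {C} = {C} (intersection, +0)
RX@3: {G} ∪ {A} = {A,G} (union, +1)
FRXY@3: {C} ∪ {A,G} = {A,C,G} (union, +1)
UZ@3: {C} ∪ {T} = {C,T} (union, +1)
MUZ@3: {A} ∪ {C,T} = {A,C,T} (union, +1)
FMRUXYZ@3: {A,C,G} ∩ {A,C,T} = {A,C} (intersection, +0)
FY@4: {A} ∪ {C} = {A,C} (union, +1)
RX@4: {C} ∪ {T} = {C,T} (union, +1)
FRXY@4: {A,C} ∩ {C,T} = {C} (intersection, +0)
UZ@4: {G} ∪ {T} = {G,T} (union, +1)
MUZ@4: {G} ∩ {G,T} = {G} (intersection, +0)
FMRUXYZ@4: {C} ∪ {G} = {C,G} (union, +1)
FY@5: {T} ∪ {A} = {A,T} (union, +1)
RX@5: {T} ∪ {C} = {C,T} (union, +1)
FRXY@5: {A,T} ∩ {C,T} = {T} (intersection, +0)
UZ@5: {G} ∪ {T} = {G,T} (union, +1)
MUZ@5: {A} ∪ {G,T} = {A,G,T} (union, +1)
FMRUXYZ@5: {T} ∩ {A,G,T} = {T} (intersection, +0)
per-site changes: [4, 4, 4, 4, 4, 4]; total = 24

C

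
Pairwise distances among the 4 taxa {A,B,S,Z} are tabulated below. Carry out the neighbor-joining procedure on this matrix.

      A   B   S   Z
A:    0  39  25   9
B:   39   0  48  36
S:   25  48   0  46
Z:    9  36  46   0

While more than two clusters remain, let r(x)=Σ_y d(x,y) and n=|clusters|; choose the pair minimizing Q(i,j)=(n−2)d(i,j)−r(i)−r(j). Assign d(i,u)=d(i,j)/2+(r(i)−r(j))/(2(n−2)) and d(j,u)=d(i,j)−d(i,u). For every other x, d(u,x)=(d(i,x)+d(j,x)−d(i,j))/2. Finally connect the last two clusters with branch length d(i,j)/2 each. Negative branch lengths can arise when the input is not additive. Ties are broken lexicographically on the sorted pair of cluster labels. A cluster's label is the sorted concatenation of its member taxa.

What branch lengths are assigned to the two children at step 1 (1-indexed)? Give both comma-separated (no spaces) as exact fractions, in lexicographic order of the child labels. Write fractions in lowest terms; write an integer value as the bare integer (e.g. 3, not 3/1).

0,9

step 1: merge (A,Z) at d=9, Q=-146; branch lengths A→0, Z→9; new cluster AZ
  updated: d(AZ,B)=33, d(AZ,S)=31
step 2: merge (AZ,B) at d=33, Q=-112; branch lengths AZ→8, B→25; new cluster ABZ
  updated: d(ABZ,S)=23
step 3: merge (ABZ,S) at d=23; branch lengths ABZ→23/2, S→23/2; new cluster ABSZ
final tree: (((A:0,Z:9):8,B:25):23/2,S:23/2)
total length: 65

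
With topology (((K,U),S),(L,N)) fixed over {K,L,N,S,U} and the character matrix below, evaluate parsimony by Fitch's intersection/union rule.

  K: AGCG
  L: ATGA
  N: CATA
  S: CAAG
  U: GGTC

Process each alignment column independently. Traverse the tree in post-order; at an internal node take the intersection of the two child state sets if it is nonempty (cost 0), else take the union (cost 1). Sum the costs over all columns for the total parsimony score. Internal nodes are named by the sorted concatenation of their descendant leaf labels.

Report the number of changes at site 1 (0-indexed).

2

[col 0] KU: children K:{A}, U:{G} ∪→ {A,G}; cost 1
[col 0] KSU: children KU:{A,G}, S:{C} ∪→ {A,C,G}; cost 1
[col 0] LN: children L:{A}, N:{C} ∪→ {A,C}; cost 1
[col 0] KLNSU: children KSU:{A,C,G}, LN:{A,C} ∩→ {A,C}; cost 0
[col 1] KU: children K:{G}, U:{G} ∩→ {G}; cost 0
[col 1] KSU: children KU:{G}, S:{A} ∪→ {A,G}; cost 1
[col 1] LN: children L:{T}, N:{A} ∪→ {A,T}; cost 1
[col 1] KLNSU: children KSU:{A,G}, LN:{A,T} ∩→ {A}; cost 0
[col 2] KU: children K:{C}, U:{T} ∪→ {C,T}; cost 1
[col 2] KSU: children KU:{C,T}, S:{A} ∪→ {A,C,T}; cost 1
[col 2] LN: children L:{G}, N:{T} ∪→ {G,T}; cost 1
[col 2] KLNSU: children KSU:{A,C,T}, LN:{G,T} ∩→ {T}; cost 0
[col 3] KU: children K:{G}, U:{C} ∪→ {C,G}; cost 1
[col 3] KSU: children KU:{C,G}, S:{G} ∩→ {G}; cost 0
[col 3] LN: children L:{A}, N:{A} ∩→ {A}; cost 0
[col 3] KLNSU: children KSU:{G}, LN:{A} ∪→ {A,G}; cost 1
per-site changes: [3, 2, 3, 2]; total = 10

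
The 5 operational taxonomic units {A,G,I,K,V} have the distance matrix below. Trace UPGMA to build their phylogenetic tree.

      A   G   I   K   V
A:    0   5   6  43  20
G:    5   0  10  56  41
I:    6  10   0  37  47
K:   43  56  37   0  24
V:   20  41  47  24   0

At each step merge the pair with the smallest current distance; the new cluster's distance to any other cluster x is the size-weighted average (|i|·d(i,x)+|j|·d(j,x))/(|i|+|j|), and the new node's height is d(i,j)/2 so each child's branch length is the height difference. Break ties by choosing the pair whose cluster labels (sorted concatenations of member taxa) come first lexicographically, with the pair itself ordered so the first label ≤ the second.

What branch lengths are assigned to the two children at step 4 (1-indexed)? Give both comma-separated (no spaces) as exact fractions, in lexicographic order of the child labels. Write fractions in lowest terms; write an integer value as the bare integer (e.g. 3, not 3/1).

49/3,25/3

step 1: merge (A,G) at d=5; branch lengths A→5/2, G→5/2; new cluster AG
  updated: d(AG,I)=8, d(AG,K)=99/2, d(AG,V)=61/2
step 2: merge (AG,I) at d=8; branch lengths AG→3/2, I→4; new cluster AGI
  updated: d(AGI,K)=136/3, d(AGI,V)=36
step 3: merge (K,V) at d=24; branch lengths K→12, V→12; new cluster KV
  updated: d(AGI,KV)=122/3
step 4: merge (AGI,KV) at d=122/3; branch lengths AGI→49/3, KV→25/3; new cluster AGIKV
final tree: (((A:5/2,G:5/2):3/2,I:4):49/3,(K:12,V:12):25/3)
total length: 355/6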